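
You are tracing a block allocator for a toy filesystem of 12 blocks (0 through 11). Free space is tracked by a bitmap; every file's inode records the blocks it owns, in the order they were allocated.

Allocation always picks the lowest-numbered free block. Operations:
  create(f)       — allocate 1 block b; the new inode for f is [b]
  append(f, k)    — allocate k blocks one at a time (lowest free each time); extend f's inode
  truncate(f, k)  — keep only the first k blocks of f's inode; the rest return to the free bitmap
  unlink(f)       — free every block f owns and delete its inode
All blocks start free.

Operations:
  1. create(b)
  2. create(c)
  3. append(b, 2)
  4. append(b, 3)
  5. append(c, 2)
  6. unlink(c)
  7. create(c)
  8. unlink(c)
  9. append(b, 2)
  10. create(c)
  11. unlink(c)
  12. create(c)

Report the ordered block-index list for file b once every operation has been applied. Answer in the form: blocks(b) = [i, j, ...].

after create(b) → b:[0]  free=[F...........]
after create(c) → b:[0], c:[1]  free=[FF..........]
after append(b, 2) → b:[0, 2, 3], c:[1]  free=[FFFF........]
after append(b, 3) → b:[0, 2, 3, 4, 5, 6], c:[1]  free=[FFFFFFF.....]
after append(c, 2) → b:[0, 2, 3, 4, 5, 6], c:[1, 7, 8]  free=[FFFFFFFFF...]
after unlink(c) → b:[0, 2, 3, 4, 5, 6]  free=[F.FFFFF.....]
after create(c) → b:[0, 2, 3, 4, 5, 6], c:[1]  free=[FFFFFFF.....]
after unlink(c) → b:[0, 2, 3, 4, 5, 6]  free=[F.FFFFF.....]
after append(b, 2) → b:[0, 2, 3, 4, 5, 6, 1, 7]  free=[FFFFFFFF....]
after create(c) → b:[0, 2, 3, 4, 5, 6, 1, 7], c:[8]  free=[FFFFFFFFF...]
after unlink(c) → b:[0, 2, 3, 4, 5, 6, 1, 7]  free=[FFFFFFFF....]
after create(c) → b:[0, 2, 3, 4, 5, 6, 1, 7], c:[8]  free=[FFFFFFFFF...]

blocks(b) = [0, 2, 3, 4, 5, 6, 1, 7]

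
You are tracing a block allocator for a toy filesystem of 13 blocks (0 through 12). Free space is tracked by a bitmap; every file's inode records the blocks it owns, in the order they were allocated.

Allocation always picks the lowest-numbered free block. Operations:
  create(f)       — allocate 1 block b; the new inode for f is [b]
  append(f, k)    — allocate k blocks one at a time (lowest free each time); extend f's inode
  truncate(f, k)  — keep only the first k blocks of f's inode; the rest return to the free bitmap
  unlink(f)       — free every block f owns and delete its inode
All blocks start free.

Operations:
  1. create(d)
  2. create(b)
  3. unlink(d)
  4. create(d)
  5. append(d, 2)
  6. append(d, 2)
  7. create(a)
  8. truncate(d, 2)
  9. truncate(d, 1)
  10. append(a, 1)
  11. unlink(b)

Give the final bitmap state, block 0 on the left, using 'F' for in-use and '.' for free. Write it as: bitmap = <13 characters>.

create(d): bitmap=F............ | d=[0]
create(b): bitmap=FF........... | b=[1] d=[0]
unlink(d): bitmap=.F........... | b=[1]
create(d): bitmap=FF........... | b=[1] d=[0]
append(d, 2): bitmap=FFFF......... | b=[1] d=[0, 2, 3]
append(d, 2): bitmap=FFFFFF....... | b=[1] d=[0, 2, 3, 4, 5]
create(a): bitmap=FFFFFFF...... | a=[6] b=[1] d=[0, 2, 3, 4, 5]
truncate(d, 2): bitmap=FFF...F...... | a=[6] b=[1] d=[0, 2]
truncate(d, 1): bitmap=FF....F...... | a=[6] b=[1] d=[0]
append(a, 1): bitmap=FFF...F...... | a=[6, 2] b=[1] d=[0]
unlink(b): bitmap=F.F...F...... | a=[6, 2] d=[0]

bitmap = F.F...F......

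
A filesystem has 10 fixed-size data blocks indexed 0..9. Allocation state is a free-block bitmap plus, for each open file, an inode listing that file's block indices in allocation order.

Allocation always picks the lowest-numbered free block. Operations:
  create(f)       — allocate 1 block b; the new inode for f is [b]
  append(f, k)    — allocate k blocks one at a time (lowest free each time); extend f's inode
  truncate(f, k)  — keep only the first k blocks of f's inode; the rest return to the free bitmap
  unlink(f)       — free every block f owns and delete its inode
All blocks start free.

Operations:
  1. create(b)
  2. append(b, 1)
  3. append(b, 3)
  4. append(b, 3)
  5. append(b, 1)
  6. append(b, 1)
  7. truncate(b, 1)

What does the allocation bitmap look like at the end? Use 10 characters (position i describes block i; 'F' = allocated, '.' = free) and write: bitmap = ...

[1] create(b) — b=0 (map F.........)
[2] append(b, 1) — b=0,1 (map FF........)
[3] append(b, 3) — b=0,1,2,3,4 (map FFFFF.....)
[4] append(b, 3) — b=0,1,2,3,4,5,6,7 (map FFFFFFFF..)
[5] append(b, 1) — b=0,1,2,3,4,5,6,7,8 (map FFFFFFFFF.)
[6] append(b, 1) — b=0,1,2,3,4,5,6,7,8,9 (map FFFFFFFFFF)
[7] truncate(b, 1) — b=0 (map F.........)

bitmap = F.........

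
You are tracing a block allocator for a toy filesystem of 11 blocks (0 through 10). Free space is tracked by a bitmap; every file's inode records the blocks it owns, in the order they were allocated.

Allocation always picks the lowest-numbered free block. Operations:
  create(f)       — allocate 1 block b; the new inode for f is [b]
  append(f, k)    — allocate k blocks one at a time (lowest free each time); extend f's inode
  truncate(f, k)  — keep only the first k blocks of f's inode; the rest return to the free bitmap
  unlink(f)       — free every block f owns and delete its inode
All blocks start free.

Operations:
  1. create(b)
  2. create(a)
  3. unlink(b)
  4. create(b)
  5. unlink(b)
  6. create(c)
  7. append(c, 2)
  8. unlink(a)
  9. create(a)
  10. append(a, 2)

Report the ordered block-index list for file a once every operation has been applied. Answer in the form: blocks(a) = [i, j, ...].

blocks(a) = [1, 4, 5]

create(b): bitmap=F.......... | b=[0]
create(a): bitmap=FF......... | a=[1] b=[0]
unlink(b): bitmap=.F......... | a=[1]
create(b): bitmap=FF......... | a=[1] b=[0]
unlink(b): bitmap=.F......... | a=[1]
create(c): bitmap=FF......... | a=[1] c=[0]
append(c, 2): bitmap=FFFF....... | a=[1] c=[0, 2, 3]
unlink(a): bitmap=F.FF....... | c=[0, 2, 3]
create(a): bitmap=FFFF....... | a=[1] c=[0, 2, 3]
append(a, 2): bitmap=FFFFFF..... | a=[1, 4, 5] c=[0, 2, 3]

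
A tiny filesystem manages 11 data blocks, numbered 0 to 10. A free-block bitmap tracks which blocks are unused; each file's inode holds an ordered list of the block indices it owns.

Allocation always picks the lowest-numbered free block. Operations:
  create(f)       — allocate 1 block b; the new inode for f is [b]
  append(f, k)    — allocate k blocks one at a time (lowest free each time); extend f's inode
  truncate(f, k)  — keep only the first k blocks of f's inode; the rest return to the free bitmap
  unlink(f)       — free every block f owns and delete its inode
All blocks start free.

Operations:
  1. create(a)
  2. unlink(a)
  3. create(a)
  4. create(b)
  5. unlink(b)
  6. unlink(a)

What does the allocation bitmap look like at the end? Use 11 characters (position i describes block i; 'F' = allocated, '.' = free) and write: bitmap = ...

bitmap = ...........

create(a): bitmap=F.......... | a=[0]
unlink(a): bitmap=........... | 
create(a): bitmap=F.......... | a=[0]
create(b): bitmap=FF......... | a=[0] b=[1]
unlink(b): bitmap=F.......... | a=[0]
unlink(a): bitmap=........... | 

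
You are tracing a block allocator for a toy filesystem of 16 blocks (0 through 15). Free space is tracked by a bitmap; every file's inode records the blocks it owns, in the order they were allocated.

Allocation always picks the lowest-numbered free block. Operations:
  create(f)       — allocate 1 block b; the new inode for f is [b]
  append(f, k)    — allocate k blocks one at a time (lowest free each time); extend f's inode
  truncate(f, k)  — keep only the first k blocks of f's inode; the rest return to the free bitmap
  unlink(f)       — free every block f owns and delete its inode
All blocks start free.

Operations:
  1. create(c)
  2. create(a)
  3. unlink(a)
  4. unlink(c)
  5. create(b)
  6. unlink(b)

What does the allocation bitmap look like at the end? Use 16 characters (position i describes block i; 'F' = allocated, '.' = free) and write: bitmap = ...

bitmap = ................

  1. create(c)  ⇒  F...............  {c→[0]}
  2. create(a)  ⇒  FF..............  {a→[1]; c→[0]}
  3. unlink(a)  ⇒  F...............  {c→[0]}
  4. unlink(c)  ⇒  ................  {}
  5. create(b)  ⇒  F...............  {b→[0]}
  6. unlink(b)  ⇒  ................  {}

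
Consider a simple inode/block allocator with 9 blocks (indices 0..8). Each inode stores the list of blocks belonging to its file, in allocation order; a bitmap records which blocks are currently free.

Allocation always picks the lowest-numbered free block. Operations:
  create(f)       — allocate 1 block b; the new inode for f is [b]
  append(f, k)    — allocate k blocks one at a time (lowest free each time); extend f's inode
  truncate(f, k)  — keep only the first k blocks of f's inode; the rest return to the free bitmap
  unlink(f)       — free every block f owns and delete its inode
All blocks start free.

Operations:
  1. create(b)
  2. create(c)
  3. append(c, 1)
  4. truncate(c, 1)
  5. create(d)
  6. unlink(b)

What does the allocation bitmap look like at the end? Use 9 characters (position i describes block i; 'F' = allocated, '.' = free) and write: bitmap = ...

bitmap = .FF......

  1. create(b)  ⇒  F........  {b→[0]}
  2. create(c)  ⇒  FF.......  {b→[0]; c→[1]}
  3. append(c, 1)  ⇒  FFF......  {b→[0]; c→[1, 2]}
  4. truncate(c, 1)  ⇒  FF.......  {b→[0]; c→[1]}
  5. create(d)  ⇒  FFF......  {b→[0]; c→[1]; d→[2]}
  6. unlink(b)  ⇒  .FF......  {c→[1]; d→[2]}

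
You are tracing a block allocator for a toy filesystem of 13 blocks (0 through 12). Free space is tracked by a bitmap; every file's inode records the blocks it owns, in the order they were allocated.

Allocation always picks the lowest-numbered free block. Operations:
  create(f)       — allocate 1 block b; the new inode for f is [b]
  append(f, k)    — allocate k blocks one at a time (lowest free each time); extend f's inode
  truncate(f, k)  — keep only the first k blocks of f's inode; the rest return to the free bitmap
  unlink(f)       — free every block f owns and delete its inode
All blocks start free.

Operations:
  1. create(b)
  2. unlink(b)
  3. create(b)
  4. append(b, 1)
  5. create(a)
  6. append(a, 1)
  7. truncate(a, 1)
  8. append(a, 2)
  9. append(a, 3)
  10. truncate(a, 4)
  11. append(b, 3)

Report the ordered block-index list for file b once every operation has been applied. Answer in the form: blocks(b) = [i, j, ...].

after create(b) → b:[0]  free=[F............]
after unlink(b) →   free=[.............]
after create(b) → b:[0]  free=[F............]
after append(b, 1) → b:[0, 1]  free=[FF...........]
after create(a) → a:[2], b:[0, 1]  free=[FFF..........]
after append(a, 1) → a:[2, 3], b:[0, 1]  free=[FFFF.........]
after truncate(a, 1) → a:[2], b:[0, 1]  free=[FFF..........]
after append(a, 2) → a:[2, 3, 4], b:[0, 1]  free=[FFFFF........]
after append(a, 3) → a:[2, 3, 4, 5, 6, 7], b:[0, 1]  free=[FFFFFFFF.....]
after truncate(a, 4) → a:[2, 3, 4, 5], b:[0, 1]  free=[FFFFFF.......]
after append(b, 3) → a:[2, 3, 4, 5], b:[0, 1, 6, 7, 8]  free=[FFFFFFFFF....]

blocks(b) = [0, 1, 6, 7, 8]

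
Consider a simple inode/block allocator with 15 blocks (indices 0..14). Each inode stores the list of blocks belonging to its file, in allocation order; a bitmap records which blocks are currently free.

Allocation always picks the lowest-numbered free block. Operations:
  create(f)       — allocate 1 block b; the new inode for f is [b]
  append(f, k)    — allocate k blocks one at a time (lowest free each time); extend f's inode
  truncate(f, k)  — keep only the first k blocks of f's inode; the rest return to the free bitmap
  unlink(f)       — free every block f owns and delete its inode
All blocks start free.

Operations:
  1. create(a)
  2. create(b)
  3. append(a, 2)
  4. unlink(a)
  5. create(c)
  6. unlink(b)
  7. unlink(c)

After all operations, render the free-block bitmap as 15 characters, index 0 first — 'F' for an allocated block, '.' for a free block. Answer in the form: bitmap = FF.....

bitmap = ...............

after create(a) → a:[0]  free=[F..............]
after create(b) → a:[0], b:[1]  free=[FF.............]
after append(a, 2) → a:[0, 2, 3], b:[1]  free=[FFFF...........]
after unlink(a) → b:[1]  free=[.F.............]
after create(c) → b:[1], c:[0]  free=[FF.............]
after unlink(b) → c:[0]  free=[F..............]
after unlink(c) →   free=[...............]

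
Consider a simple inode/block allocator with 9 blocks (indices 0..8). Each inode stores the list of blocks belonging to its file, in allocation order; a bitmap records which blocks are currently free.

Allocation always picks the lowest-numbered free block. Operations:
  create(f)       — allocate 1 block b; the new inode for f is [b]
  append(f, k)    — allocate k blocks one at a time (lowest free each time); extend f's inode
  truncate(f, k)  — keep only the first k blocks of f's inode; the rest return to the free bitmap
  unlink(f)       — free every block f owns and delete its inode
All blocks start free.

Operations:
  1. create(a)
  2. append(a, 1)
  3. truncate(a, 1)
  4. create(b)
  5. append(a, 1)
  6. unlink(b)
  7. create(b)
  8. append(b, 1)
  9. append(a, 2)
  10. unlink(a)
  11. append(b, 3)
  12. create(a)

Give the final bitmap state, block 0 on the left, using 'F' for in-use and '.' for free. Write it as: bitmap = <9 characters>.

bitmap = FFFFFF...

create(a): bitmap=F........ | a=[0]
append(a, 1): bitmap=FF....... | a=[0, 1]
truncate(a, 1): bitmap=F........ | a=[0]
create(b): bitmap=FF....... | a=[0] b=[1]
append(a, 1): bitmap=FFF...... | a=[0, 2] b=[1]
unlink(b): bitmap=F.F...... | a=[0, 2]
create(b): bitmap=FFF...... | a=[0, 2] b=[1]
append(b, 1): bitmap=FFFF..... | a=[0, 2] b=[1, 3]
append(a, 2): bitmap=FFFFFF... | a=[0, 2, 4, 5] b=[1, 3]
unlink(a): bitmap=.F.F..... | b=[1, 3]
append(b, 3): bitmap=FFFFF.... | b=[1, 3, 0, 2, 4]
create(a): bitmap=FFFFFF... | a=[5] b=[1, 3, 0, 2, 4]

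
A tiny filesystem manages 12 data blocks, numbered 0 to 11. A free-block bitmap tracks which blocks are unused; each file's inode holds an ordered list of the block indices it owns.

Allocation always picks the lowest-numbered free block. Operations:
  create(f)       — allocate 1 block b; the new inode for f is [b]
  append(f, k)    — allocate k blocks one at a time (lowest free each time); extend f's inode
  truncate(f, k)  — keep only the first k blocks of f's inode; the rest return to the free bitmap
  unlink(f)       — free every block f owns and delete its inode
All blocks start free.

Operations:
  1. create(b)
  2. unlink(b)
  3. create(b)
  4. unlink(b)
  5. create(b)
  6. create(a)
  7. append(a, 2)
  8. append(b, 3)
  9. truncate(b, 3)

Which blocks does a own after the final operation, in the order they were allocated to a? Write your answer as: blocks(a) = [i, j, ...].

blocks(a) = [1, 2, 3]

create(b): bitmap=F........... | b=[0]
unlink(b): bitmap=............ | 
create(b): bitmap=F........... | b=[0]
unlink(b): bitmap=............ | 
create(b): bitmap=F........... | b=[0]
create(a): bitmap=FF.......... | a=[1] b=[0]
append(a, 2): bitmap=FFFF........ | a=[1, 2, 3] b=[0]
append(b, 3): bitmap=FFFFFFF..... | a=[1, 2, 3] b=[0, 4, 5, 6]
truncate(b, 3): bitmap=FFFFFF...... | a=[1, 2, 3] b=[0, 4, 5]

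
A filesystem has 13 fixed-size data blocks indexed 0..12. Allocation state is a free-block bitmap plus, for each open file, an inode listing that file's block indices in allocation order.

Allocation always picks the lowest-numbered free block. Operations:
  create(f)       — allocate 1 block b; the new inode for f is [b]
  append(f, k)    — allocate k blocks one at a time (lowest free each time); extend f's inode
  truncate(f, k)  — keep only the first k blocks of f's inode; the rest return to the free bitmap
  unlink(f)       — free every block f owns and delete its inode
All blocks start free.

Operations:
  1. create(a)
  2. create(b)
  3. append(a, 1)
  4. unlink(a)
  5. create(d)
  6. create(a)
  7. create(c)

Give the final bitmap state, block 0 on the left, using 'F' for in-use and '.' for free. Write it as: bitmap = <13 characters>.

bitmap = FFFF.........

[1] create(a) — a=0 (map F............)
[2] create(b) — a=0 b=1 (map FF...........)
[3] append(a, 1) — a=0,2 b=1 (map FFF..........)
[4] unlink(a) — b=1 (map .F...........)
[5] create(d) — b=1 d=0 (map FF...........)
[6] create(a) — a=2 b=1 d=0 (map FFF..........)
[7] create(c) — a=2 b=1 c=3 d=0 (map FFFF.........)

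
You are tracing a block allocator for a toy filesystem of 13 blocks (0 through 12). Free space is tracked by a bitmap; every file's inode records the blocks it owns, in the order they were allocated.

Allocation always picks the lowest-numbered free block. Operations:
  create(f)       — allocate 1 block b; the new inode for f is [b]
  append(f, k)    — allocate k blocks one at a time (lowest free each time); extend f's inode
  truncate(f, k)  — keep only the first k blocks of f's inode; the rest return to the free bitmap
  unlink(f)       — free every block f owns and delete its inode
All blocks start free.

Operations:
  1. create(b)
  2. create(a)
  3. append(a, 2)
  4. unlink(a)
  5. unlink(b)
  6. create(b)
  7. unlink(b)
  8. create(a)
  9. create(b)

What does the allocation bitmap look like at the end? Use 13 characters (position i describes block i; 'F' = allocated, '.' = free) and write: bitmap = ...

bitmap = FF...........

create(b): bitmap=F............ | b=[0]
create(a): bitmap=FF........... | a=[1] b=[0]
append(a, 2): bitmap=FFFF......... | a=[1, 2, 3] b=[0]
unlink(a): bitmap=F............ | b=[0]
unlink(b): bitmap=............. | 
create(b): bitmap=F............ | b=[0]
unlink(b): bitmap=............. | 
create(a): bitmap=F............ | a=[0]
create(b): bitmap=FF........... | a=[0] b=[1]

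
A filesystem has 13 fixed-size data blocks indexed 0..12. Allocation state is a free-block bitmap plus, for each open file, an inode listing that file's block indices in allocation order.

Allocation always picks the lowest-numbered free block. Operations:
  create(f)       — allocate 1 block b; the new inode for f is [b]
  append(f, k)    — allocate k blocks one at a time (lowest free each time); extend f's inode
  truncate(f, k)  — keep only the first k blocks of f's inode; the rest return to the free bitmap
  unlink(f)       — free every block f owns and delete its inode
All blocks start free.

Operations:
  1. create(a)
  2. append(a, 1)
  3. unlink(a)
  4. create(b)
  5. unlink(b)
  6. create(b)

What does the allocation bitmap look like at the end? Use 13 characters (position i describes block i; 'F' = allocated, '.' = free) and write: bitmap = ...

bitmap = F............

  1. create(a)  ⇒  F............  {a→[0]}
  2. append(a, 1)  ⇒  FF...........  {a→[0, 1]}
  3. unlink(a)  ⇒  .............  {}
  4. create(b)  ⇒  F............  {b→[0]}
  5. unlink(b)  ⇒  .............  {}
  6. create(b)  ⇒  F............  {b→[0]}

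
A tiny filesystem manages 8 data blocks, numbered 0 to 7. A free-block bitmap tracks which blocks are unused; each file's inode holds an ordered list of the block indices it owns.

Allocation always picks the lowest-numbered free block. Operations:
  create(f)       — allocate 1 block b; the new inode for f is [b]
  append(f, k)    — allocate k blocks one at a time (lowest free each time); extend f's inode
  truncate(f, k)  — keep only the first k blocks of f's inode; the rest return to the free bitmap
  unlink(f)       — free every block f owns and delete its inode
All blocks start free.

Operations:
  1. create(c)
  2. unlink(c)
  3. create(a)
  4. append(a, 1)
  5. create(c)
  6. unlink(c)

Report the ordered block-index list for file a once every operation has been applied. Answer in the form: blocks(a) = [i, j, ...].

blocks(a) = [0, 1]

after create(c) → c:[0]  free=[F.......]
after unlink(c) →   free=[........]
after create(a) → a:[0]  free=[F.......]
after append(a, 1) → a:[0, 1]  free=[FF......]
after create(c) → a:[0, 1], c:[2]  free=[FFF.....]
after unlink(c) → a:[0, 1]  free=[FF......]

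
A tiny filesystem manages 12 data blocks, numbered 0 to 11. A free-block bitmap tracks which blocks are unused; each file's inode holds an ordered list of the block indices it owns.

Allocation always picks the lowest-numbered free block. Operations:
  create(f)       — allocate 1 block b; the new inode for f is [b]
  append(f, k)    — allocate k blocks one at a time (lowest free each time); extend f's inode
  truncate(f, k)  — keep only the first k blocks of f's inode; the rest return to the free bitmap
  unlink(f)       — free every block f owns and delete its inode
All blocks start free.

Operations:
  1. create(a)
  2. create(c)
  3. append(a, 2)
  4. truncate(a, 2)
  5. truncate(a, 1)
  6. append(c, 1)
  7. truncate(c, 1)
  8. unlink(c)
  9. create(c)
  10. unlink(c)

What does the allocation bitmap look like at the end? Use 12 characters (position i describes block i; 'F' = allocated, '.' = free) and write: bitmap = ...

create(a): bitmap=F........... | a=[0]
create(c): bitmap=FF.......... | a=[0] c=[1]
append(a, 2): bitmap=FFFF........ | a=[0, 2, 3] c=[1]
truncate(a, 2): bitmap=FFF......... | a=[0, 2] c=[1]
truncate(a, 1): bitmap=FF.......... | a=[0] c=[1]
append(c, 1): bitmap=FFF......... | a=[0] c=[1, 2]
truncate(c, 1): bitmap=FF.......... | a=[0] c=[1]
unlink(c): bitmap=F........... | a=[0]
create(c): bitmap=FF.......... | a=[0] c=[1]
unlink(c): bitmap=F........... | a=[0]

bitmap = F...........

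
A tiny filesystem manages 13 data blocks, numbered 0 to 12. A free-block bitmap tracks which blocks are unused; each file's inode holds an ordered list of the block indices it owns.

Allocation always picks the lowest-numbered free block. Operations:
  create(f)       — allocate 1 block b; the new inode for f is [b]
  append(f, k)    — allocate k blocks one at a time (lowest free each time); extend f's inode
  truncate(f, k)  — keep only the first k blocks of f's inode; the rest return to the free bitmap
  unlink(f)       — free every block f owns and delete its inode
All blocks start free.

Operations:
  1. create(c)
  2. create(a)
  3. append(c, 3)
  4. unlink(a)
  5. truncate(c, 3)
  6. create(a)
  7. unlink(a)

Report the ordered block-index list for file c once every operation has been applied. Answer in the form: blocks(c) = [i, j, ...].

blocks(c) = [0, 2, 3]

after create(c) → c:[0]  free=[F............]
after create(a) → a:[1], c:[0]  free=[FF...........]
after append(c, 3) → a:[1], c:[0, 2, 3, 4]  free=[FFFFF........]
after unlink(a) → c:[0, 2, 3, 4]  free=[F.FFF........]
after truncate(c, 3) → c:[0, 2, 3]  free=[F.FF.........]
after create(a) → a:[1], c:[0, 2, 3]  free=[FFFF.........]
after unlink(a) → c:[0, 2, 3]  free=[F.FF.........]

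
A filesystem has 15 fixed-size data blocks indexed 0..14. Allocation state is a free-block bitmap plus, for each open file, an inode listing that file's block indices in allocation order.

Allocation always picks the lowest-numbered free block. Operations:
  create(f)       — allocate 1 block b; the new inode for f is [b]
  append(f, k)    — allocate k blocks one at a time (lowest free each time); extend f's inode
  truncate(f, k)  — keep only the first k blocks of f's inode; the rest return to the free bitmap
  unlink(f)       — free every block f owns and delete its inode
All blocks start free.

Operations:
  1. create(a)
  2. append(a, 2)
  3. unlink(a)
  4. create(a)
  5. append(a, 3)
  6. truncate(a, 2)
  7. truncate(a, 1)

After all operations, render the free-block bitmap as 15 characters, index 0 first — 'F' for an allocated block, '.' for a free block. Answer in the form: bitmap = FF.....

bitmap = F..............

  1. create(a)  ⇒  F..............  {a→[0]}
  2. append(a, 2)  ⇒  FFF............  {a→[0, 1, 2]}
  3. unlink(a)  ⇒  ...............  {}
  4. create(a)  ⇒  F..............  {a→[0]}
  5. append(a, 3)  ⇒  FFFF...........  {a→[0, 1, 2, 3]}
  6. truncate(a, 2)  ⇒  FF.............  {a→[0, 1]}
  7. truncate(a, 1)  ⇒  F..............  {a→[0]}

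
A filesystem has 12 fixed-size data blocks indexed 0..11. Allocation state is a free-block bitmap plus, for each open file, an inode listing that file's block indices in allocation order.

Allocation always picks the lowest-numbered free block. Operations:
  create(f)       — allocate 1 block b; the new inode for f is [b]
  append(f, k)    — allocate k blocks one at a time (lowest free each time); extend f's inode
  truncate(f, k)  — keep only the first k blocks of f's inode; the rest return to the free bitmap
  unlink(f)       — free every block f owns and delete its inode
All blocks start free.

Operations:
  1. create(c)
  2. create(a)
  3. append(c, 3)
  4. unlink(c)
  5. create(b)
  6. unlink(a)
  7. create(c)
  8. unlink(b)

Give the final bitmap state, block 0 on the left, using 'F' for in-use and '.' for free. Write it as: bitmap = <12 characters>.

bitmap = .F..........

create(c): bitmap=F........... | c=[0]
create(a): bitmap=FF.......... | a=[1] c=[0]
append(c, 3): bitmap=FFFFF....... | a=[1] c=[0, 2, 3, 4]
unlink(c): bitmap=.F.......... | a=[1]
create(b): bitmap=FF.......... | a=[1] b=[0]
unlink(a): bitmap=F........... | b=[0]
create(c): bitmap=FF.......... | b=[0] c=[1]
unlink(b): bitmap=.F.......... | c=[1]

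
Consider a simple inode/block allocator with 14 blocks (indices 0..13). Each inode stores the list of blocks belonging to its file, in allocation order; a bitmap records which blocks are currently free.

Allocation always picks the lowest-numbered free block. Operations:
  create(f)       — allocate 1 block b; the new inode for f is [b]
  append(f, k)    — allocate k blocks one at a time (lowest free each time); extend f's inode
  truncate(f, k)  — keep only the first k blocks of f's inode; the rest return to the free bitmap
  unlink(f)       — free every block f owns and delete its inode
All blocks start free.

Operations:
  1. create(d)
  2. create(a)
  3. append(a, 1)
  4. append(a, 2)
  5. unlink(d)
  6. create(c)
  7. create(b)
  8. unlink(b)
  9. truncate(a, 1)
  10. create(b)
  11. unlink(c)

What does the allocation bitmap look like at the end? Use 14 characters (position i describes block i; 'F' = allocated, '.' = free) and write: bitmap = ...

bitmap = .FF...........

  1. create(d)  ⇒  F.............  {d→[0]}
  2. create(a)  ⇒  FF............  {a→[1]; d→[0]}
  3. append(a, 1)  ⇒  FFF...........  {a→[1, 2]; d→[0]}
  4. append(a, 2)  ⇒  FFFFF.........  {a→[1, 2, 3, 4]; d→[0]}
  5. unlink(d)  ⇒  .FFFF.........  {a→[1, 2, 3, 4]}
  6. create(c)  ⇒  FFFFF.........  {a→[1, 2, 3, 4]; c→[0]}
  7. create(b)  ⇒  FFFFFF........  {a→[1, 2, 3, 4]; b→[5]; c→[0]}
  8. unlink(b)  ⇒  FFFFF.........  {a→[1, 2, 3, 4]; c→[0]}
  9. truncate(a, 1)  ⇒  FF............  {a→[1]; c→[0]}
  10. create(b)  ⇒  FFF...........  {a→[1]; b→[2]; c→[0]}
  11. unlink(c)  ⇒  .FF...........  {a→[1]; b→[2]}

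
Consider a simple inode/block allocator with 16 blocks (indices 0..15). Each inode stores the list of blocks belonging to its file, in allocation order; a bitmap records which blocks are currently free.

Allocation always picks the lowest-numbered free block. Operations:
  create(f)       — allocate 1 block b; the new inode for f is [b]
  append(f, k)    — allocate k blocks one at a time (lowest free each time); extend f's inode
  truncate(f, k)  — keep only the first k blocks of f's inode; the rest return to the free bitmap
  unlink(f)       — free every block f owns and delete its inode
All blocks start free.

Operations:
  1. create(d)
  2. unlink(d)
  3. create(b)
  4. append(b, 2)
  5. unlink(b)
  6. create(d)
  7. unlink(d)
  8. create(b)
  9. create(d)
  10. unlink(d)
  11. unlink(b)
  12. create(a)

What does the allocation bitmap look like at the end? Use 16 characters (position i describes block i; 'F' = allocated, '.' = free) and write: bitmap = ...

bitmap = F...............

[1] create(d) — d=0 (map F...............)
[2] unlink(d) —  (map ................)
[3] create(b) — b=0 (map F...............)
[4] append(b, 2) — b=0,1,2 (map FFF.............)
[5] unlink(b) —  (map ................)
[6] create(d) — d=0 (map F...............)
[7] unlink(d) —  (map ................)
[8] create(b) — b=0 (map F...............)
[9] create(d) — b=0 d=1 (map FF..............)
[10] unlink(d) — b=0 (map F...............)
[11] unlink(b) —  (map ................)
[12] create(a) — a=0 (map F...............)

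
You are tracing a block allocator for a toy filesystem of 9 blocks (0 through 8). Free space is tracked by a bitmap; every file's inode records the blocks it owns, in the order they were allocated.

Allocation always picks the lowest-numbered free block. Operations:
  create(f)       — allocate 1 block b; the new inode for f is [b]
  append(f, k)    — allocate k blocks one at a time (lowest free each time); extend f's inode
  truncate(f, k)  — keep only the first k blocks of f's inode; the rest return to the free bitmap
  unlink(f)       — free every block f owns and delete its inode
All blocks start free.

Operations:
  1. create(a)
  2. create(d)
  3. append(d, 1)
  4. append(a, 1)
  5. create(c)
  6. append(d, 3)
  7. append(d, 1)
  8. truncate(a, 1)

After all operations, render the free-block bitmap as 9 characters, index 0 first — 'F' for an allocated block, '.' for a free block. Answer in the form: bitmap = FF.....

bitmap = FFF.FFFFF

  1. create(a)  ⇒  F........  {a→[0]}
  2. create(d)  ⇒  FF.......  {a→[0]; d→[1]}
  3. append(d, 1)  ⇒  FFF......  {a→[0]; d→[1, 2]}
  4. append(a, 1)  ⇒  FFFF.....  {a→[0, 3]; d→[1, 2]}
  5. create(c)  ⇒  FFFFF....  {a→[0, 3]; c→[4]; d→[1, 2]}
  6. append(d, 3)  ⇒  FFFFFFFF.  {a→[0, 3]; c→[4]; d→[1, 2, 5, 6, 7]}
  7. append(d, 1)  ⇒  FFFFFFFFF  {a→[0, 3]; c→[4]; d→[1, 2, 5, 6, 7, 8]}
  8. truncate(a, 1)  ⇒  FFF.FFFFF  {a→[0]; c→[4]; d→[1, 2, 5, 6, 7, 8]}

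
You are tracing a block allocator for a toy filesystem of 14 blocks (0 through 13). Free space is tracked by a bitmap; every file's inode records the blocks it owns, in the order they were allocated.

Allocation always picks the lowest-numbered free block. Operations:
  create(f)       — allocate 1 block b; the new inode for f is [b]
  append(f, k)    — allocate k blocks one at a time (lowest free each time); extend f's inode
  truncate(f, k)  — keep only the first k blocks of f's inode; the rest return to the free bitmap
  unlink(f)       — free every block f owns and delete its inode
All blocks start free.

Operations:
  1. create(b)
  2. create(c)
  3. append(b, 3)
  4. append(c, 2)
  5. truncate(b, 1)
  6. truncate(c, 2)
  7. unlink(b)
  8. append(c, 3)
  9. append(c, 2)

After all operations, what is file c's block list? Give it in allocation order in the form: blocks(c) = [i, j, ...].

blocks(c) = [1, 5, 0, 2, 3, 4, 6]

[1] create(b) — b=0 (map F.............)
[2] create(c) — b=0 c=1 (map FF............)
[3] append(b, 3) — b=0,2,3,4 c=1 (map FFFFF.........)
[4] append(c, 2) — b=0,2,3,4 c=1,5,6 (map FFFFFFF.......)
[5] truncate(b, 1) — b=0 c=1,5,6 (map FF...FF.......)
[6] truncate(c, 2) — b=0 c=1,5 (map FF...F........)
[7] unlink(b) — c=1,5 (map .F...F........)
[8] append(c, 3) — c=1,5,0,2,3 (map FFFF.F........)
[9] append(c, 2) — c=1,5,0,2,3,4,6 (map FFFFFFF.......)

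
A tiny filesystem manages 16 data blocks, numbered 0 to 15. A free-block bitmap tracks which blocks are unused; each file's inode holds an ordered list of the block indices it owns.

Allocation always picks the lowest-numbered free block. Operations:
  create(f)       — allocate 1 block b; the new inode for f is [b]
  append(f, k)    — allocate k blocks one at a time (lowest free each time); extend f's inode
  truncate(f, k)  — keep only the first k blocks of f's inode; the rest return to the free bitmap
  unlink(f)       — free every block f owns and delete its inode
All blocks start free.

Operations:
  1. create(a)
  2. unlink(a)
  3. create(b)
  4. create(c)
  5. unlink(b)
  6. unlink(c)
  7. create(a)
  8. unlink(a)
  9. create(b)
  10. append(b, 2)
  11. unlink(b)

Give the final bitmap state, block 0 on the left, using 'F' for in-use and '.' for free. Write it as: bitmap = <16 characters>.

create(a): bitmap=F............... | a=[0]
unlink(a): bitmap=................ | 
create(b): bitmap=F............... | b=[0]
create(c): bitmap=FF.............. | b=[0] c=[1]
unlink(b): bitmap=.F.............. | c=[1]
unlink(c): bitmap=................ | 
create(a): bitmap=F............... | a=[0]
unlink(a): bitmap=................ | 
create(b): bitmap=F............... | b=[0]
append(b, 2): bitmap=FFF............. | b=[0, 1, 2]
unlink(b): bitmap=................ | 

bitmap = ................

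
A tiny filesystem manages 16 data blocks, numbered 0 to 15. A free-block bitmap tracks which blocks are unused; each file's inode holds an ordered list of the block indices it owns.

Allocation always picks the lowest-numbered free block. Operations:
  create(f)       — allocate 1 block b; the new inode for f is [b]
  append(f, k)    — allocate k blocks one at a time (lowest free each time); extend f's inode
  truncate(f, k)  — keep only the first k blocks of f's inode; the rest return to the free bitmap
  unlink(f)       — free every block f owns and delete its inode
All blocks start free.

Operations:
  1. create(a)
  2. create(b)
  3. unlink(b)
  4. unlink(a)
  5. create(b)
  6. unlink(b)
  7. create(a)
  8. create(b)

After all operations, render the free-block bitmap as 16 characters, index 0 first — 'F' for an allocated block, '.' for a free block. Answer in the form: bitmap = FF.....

create(a): bitmap=F............... | a=[0]
create(b): bitmap=FF.............. | a=[0] b=[1]
unlink(b): bitmap=F............... | a=[0]
unlink(a): bitmap=................ | 
create(b): bitmap=F............... | b=[0]
unlink(b): bitmap=................ | 
create(a): bitmap=F............... | a=[0]
create(b): bitmap=FF.............. | a=[0] b=[1]

bitmap = FF..............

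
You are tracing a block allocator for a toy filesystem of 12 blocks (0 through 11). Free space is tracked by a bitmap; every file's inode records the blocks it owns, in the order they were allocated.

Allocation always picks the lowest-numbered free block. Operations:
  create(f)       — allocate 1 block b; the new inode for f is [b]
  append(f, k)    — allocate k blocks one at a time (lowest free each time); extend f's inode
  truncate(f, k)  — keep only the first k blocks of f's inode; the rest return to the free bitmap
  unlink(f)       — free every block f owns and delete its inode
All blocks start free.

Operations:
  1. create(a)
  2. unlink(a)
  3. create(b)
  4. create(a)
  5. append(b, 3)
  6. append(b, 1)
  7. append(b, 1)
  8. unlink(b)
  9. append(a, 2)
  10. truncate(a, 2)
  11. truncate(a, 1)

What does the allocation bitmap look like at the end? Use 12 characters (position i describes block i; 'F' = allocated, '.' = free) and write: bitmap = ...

[1] create(a) — a=0 (map F...........)
[2] unlink(a) —  (map ............)
[3] create(b) — b=0 (map F...........)
[4] create(a) — a=1 b=0 (map FF..........)
[5] append(b, 3) — a=1 b=0,2,3,4 (map FFFFF.......)
[6] append(b, 1) — a=1 b=0,2,3,4,5 (map FFFFFF......)
[7] append(b, 1) — a=1 b=0,2,3,4,5,6 (map FFFFFFF.....)
[8] unlink(b) — a=1 (map .F..........)
[9] append(a, 2) — a=1,0,2 (map FFF.........)
[10] truncate(a, 2) — a=1,0 (map FF..........)
[11] truncate(a, 1) — a=1 (map .F..........)

bitmap = .F..........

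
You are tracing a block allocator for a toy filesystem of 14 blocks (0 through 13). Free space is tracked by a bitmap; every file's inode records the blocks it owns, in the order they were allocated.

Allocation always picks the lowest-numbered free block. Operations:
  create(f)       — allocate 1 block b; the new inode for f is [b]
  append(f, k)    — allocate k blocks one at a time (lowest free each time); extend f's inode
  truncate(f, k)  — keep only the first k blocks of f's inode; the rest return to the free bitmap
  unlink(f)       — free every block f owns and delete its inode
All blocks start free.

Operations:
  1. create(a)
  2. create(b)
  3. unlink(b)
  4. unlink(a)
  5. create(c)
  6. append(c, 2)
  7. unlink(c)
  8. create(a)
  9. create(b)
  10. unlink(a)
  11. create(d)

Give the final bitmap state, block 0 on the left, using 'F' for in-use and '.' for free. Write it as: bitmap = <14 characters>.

[1] create(a) — a=0 (map F.............)
[2] create(b) — a=0 b=1 (map FF............)
[3] unlink(b) — a=0 (map F.............)
[4] unlink(a) —  (map ..............)
[5] create(c) — c=0 (map F.............)
[6] append(c, 2) — c=0,1,2 (map FFF...........)
[7] unlink(c) —  (map ..............)
[8] create(a) — a=0 (map F.............)
[9] create(b) — a=0 b=1 (map FF............)
[10] unlink(a) — b=1 (map .F............)
[11] create(d) — b=1 d=0 (map FF............)

bitmap = FF............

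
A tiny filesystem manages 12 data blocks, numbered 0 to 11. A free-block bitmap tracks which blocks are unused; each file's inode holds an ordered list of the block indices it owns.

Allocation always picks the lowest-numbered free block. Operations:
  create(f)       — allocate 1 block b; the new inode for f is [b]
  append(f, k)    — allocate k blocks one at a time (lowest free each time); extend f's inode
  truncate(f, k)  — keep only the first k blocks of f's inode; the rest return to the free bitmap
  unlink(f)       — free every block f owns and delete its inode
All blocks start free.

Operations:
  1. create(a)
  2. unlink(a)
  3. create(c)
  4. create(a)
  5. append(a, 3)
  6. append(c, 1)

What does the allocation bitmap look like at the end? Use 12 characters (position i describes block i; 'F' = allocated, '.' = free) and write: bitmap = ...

[1] create(a) — a=0 (map F...........)
[2] unlink(a) —  (map ............)
[3] create(c) — c=0 (map F...........)
[4] create(a) — a=1 c=0 (map FF..........)
[5] append(a, 3) — a=1,2,3,4 c=0 (map FFFFF.......)
[6] append(c, 1) — a=1,2,3,4 c=0,5 (map FFFFFF......)

bitmap = FFFFFF......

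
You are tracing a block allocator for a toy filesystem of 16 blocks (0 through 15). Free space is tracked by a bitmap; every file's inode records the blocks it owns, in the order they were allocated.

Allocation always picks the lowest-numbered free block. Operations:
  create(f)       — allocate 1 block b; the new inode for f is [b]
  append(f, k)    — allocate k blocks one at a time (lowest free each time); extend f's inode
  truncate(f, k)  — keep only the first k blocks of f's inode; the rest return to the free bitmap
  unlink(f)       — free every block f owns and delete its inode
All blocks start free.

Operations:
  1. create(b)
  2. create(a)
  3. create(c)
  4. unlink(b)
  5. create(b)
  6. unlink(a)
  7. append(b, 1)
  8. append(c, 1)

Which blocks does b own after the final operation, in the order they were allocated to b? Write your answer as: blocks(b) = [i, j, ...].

[1] create(b) — b=0 (map F...............)
[2] create(a) — a=1 b=0 (map FF..............)
[3] create(c) — a=1 b=0 c=2 (map FFF.............)
[4] unlink(b) — a=1 c=2 (map .FF.............)
[5] create(b) — a=1 b=0 c=2 (map FFF.............)
[6] unlink(a) — b=0 c=2 (map F.F.............)
[7] append(b, 1) — b=0,1 c=2 (map FFF.............)
[8] append(c, 1) — b=0,1 c=2,3 (map FFFF............)

blocks(b) = [0, 1]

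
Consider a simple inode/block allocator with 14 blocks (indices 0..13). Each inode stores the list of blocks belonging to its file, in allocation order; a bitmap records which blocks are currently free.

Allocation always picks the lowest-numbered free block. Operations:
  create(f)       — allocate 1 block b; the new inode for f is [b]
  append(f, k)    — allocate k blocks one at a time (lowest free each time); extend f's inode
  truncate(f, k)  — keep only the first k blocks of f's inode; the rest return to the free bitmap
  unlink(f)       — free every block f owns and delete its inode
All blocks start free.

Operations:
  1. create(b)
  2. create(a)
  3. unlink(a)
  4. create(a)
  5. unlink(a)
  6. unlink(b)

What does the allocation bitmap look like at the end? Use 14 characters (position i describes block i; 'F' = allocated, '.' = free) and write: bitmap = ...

  1. create(b)  ⇒  F.............  {b→[0]}
  2. create(a)  ⇒  FF............  {a→[1]; b→[0]}
  3. unlink(a)  ⇒  F.............  {b→[0]}
  4. create(a)  ⇒  FF............  {a→[1]; b→[0]}
  5. unlink(a)  ⇒  F.............  {b→[0]}
  6. unlink(b)  ⇒  ..............  {}

bitmap = ..............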